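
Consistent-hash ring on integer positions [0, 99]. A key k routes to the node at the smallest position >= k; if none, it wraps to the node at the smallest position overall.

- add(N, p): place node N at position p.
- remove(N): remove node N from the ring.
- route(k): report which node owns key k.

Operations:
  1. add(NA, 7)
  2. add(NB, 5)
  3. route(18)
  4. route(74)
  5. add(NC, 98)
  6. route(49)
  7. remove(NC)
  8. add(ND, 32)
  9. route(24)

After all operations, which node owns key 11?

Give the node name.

Op 1: add NA@7 -> ring=[7:NA]
Op 2: add NB@5 -> ring=[5:NB,7:NA]
Op 3: route key 18: none >= 18, wrap to smallest pos 5 -> NB
Op 4: route key 74: none >= 74, wrap to smallest pos 5 -> NB
Op 5: add NC@98 -> ring=[5:NB,7:NA,98:NC]
Op 6: route key 49: smallest pos >= 49 is 98 -> NC
Op 7: remove NC -> ring=[5:NB,7:NA]
Op 8: add ND@32 -> ring=[5:NB,7:NA,32:ND]
Op 9: route key 24: smallest pos >= 24 is 32 -> ND
Final route key 11: smallest pos >= 11 is 32 -> ND

Answer: ND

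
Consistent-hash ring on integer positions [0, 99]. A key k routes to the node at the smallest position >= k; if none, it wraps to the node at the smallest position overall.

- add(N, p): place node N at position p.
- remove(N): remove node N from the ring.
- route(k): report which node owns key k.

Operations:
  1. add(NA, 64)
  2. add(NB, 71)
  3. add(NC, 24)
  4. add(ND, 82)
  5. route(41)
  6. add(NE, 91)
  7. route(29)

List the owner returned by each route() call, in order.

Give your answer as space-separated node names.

Op 1: add NA@64 -> ring=[64:NA]
Op 2: add NB@71 -> ring=[64:NA,71:NB]
Op 3: add NC@24 -> ring=[24:NC,64:NA,71:NB]
Op 4: add ND@82 -> ring=[24:NC,64:NA,71:NB,82:ND]
Op 5: route key 41: smallest pos >= 41 is 64 -> NA
Op 6: add NE@91 -> ring=[24:NC,64:NA,71:NB,82:ND,91:NE]
Op 7: route key 29: smallest pos >= 29 is 64 -> NA

Answer: NA NA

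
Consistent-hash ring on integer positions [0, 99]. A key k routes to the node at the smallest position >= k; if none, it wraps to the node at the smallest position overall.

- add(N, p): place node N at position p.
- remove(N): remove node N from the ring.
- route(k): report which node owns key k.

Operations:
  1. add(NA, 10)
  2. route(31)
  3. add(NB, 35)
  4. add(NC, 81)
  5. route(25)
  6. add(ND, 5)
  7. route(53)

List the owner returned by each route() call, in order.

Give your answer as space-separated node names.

Op 1: add NA@10 -> ring=[10:NA]
Op 2: route key 31: none >= 31, wrap to smallest pos 10 -> NA
Op 3: add NB@35 -> ring=[10:NA,35:NB]
Op 4: add NC@81 -> ring=[10:NA,35:NB,81:NC]
Op 5: route key 25: smallest pos >= 25 is 35 -> NB
Op 6: add ND@5 -> ring=[5:ND,10:NA,35:NB,81:NC]
Op 7: route key 53: smallest pos >= 53 is 81 -> NC

Answer: NA NB NC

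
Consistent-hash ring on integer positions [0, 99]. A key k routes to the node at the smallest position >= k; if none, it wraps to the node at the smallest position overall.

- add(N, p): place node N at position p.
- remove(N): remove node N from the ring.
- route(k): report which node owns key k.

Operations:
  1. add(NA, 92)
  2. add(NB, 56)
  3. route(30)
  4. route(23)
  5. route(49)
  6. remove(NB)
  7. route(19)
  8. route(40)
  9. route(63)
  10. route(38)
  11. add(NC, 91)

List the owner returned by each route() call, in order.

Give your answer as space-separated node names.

Answer: NB NB NB NA NA NA NA

Derivation:
Op 1: add NA@92 -> ring=[92:NA]
Op 2: add NB@56 -> ring=[56:NB,92:NA]
Op 3: route key 30: smallest pos >= 30 is 56 -> NB
Op 4: route key 23: smallest pos >= 23 is 56 -> NB
Op 5: route key 49: smallest pos >= 49 is 56 -> NB
Op 6: remove NB -> ring=[92:NA]
Op 7: route key 19: smallest pos >= 19 is 92 -> NA
Op 8: route key 40: smallest pos >= 40 is 92 -> NA
Op 9: route key 63: smallest pos >= 63 is 92 -> NA
Op 10: route key 38: smallest pos >= 38 is 92 -> NA
Op 11: add NC@91 -> ring=[91:NC,92:NA]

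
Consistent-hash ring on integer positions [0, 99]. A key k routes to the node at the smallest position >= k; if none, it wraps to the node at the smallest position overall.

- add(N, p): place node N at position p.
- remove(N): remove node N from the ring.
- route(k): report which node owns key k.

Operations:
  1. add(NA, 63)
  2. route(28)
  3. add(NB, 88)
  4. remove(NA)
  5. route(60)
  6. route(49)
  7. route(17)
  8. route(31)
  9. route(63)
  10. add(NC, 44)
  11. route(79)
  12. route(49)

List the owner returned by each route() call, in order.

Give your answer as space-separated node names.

Answer: NA NB NB NB NB NB NB NB

Derivation:
Op 1: add NA@63 -> ring=[63:NA]
Op 2: route key 28: smallest pos >= 28 is 63 -> NA
Op 3: add NB@88 -> ring=[63:NA,88:NB]
Op 4: remove NA -> ring=[88:NB]
Op 5: route key 60: smallest pos >= 60 is 88 -> NB
Op 6: route key 49: smallest pos >= 49 is 88 -> NB
Op 7: route key 17: smallest pos >= 17 is 88 -> NB
Op 8: route key 31: smallest pos >= 31 is 88 -> NB
Op 9: route key 63: smallest pos >= 63 is 88 -> NB
Op 10: add NC@44 -> ring=[44:NC,88:NB]
Op 11: route key 79: smallest pos >= 79 is 88 -> NB
Op 12: route key 49: smallest pos >= 49 is 88 -> NB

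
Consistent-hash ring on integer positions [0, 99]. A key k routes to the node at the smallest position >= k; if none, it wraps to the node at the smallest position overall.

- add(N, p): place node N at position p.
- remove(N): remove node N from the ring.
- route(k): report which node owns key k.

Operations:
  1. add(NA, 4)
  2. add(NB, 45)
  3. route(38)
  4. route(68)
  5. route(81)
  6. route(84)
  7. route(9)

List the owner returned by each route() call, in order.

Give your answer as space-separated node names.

Op 1: add NA@4 -> ring=[4:NA]
Op 2: add NB@45 -> ring=[4:NA,45:NB]
Op 3: route key 38: smallest pos >= 38 is 45 -> NB
Op 4: route key 68: none >= 68, wrap to smallest pos 4 -> NA
Op 5: route key 81: none >= 81, wrap to smallest pos 4 -> NA
Op 6: route key 84: none >= 84, wrap to smallest pos 4 -> NA
Op 7: route key 9: smallest pos >= 9 is 45 -> NB

Answer: NB NA NA NA NB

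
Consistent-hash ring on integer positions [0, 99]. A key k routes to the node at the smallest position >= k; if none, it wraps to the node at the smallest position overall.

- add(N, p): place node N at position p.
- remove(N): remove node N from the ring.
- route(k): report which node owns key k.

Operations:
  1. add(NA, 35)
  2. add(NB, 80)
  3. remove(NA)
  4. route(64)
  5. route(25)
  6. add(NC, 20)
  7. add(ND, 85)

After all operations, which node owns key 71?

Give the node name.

Answer: NB

Derivation:
Op 1: add NA@35 -> ring=[35:NA]
Op 2: add NB@80 -> ring=[35:NA,80:NB]
Op 3: remove NA -> ring=[80:NB]
Op 4: route key 64: smallest pos >= 64 is 80 -> NB
Op 5: route key 25: smallest pos >= 25 is 80 -> NB
Op 6: add NC@20 -> ring=[20:NC,80:NB]
Op 7: add ND@85 -> ring=[20:NC,80:NB,85:ND]
Final route key 71: smallest pos >= 71 is 80 -> NB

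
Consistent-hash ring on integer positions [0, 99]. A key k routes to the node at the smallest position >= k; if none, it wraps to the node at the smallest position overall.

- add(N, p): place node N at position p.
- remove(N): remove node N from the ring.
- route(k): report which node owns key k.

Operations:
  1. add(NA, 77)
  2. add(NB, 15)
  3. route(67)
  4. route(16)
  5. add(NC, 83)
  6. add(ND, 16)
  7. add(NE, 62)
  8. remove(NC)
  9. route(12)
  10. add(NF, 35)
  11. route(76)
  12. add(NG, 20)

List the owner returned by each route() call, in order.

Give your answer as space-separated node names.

Answer: NA NA NB NA

Derivation:
Op 1: add NA@77 -> ring=[77:NA]
Op 2: add NB@15 -> ring=[15:NB,77:NA]
Op 3: route key 67: smallest pos >= 67 is 77 -> NA
Op 4: route key 16: smallest pos >= 16 is 77 -> NA
Op 5: add NC@83 -> ring=[15:NB,77:NA,83:NC]
Op 6: add ND@16 -> ring=[15:NB,16:ND,77:NA,83:NC]
Op 7: add NE@62 -> ring=[15:NB,16:ND,62:NE,77:NA,83:NC]
Op 8: remove NC -> ring=[15:NB,16:ND,62:NE,77:NA]
Op 9: route key 12: smallest pos >= 12 is 15 -> NB
Op 10: add NF@35 -> ring=[15:NB,16:ND,35:NF,62:NE,77:NA]
Op 11: route key 76: smallest pos >= 76 is 77 -> NA
Op 12: add NG@20 -> ring=[15:NB,16:ND,20:NG,35:NF,62:NE,77:NA]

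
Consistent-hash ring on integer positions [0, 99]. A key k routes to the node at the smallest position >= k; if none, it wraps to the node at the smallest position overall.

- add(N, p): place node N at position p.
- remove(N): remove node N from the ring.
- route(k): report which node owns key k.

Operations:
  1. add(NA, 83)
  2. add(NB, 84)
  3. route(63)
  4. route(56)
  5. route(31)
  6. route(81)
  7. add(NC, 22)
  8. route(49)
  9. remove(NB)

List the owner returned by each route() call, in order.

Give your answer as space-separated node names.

Op 1: add NA@83 -> ring=[83:NA]
Op 2: add NB@84 -> ring=[83:NA,84:NB]
Op 3: route key 63: smallest pos >= 63 is 83 -> NA
Op 4: route key 56: smallest pos >= 56 is 83 -> NA
Op 5: route key 31: smallest pos >= 31 is 83 -> NA
Op 6: route key 81: smallest pos >= 81 is 83 -> NA
Op 7: add NC@22 -> ring=[22:NC,83:NA,84:NB]
Op 8: route key 49: smallest pos >= 49 is 83 -> NA
Op 9: remove NB -> ring=[22:NC,83:NA]

Answer: NA NA NA NA NA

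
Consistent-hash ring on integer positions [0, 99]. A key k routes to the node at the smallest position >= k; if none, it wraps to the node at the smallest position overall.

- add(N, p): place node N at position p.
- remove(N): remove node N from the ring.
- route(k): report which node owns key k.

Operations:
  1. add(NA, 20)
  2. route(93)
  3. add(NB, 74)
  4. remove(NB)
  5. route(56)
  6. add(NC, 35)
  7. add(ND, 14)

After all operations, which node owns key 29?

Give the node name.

Op 1: add NA@20 -> ring=[20:NA]
Op 2: route key 93: none >= 93, wrap to smallest pos 20 -> NA
Op 3: add NB@74 -> ring=[20:NA,74:NB]
Op 4: remove NB -> ring=[20:NA]
Op 5: route key 56: none >= 56, wrap to smallest pos 20 -> NA
Op 6: add NC@35 -> ring=[20:NA,35:NC]
Op 7: add ND@14 -> ring=[14:ND,20:NA,35:NC]
Final route key 29: smallest pos >= 29 is 35 -> NC

Answer: NC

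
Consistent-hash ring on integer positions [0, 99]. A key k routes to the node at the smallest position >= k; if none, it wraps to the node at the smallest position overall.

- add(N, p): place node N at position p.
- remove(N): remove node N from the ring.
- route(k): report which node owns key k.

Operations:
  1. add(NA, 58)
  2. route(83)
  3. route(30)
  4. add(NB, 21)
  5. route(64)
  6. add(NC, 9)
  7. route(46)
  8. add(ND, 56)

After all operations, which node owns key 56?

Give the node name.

Answer: ND

Derivation:
Op 1: add NA@58 -> ring=[58:NA]
Op 2: route key 83: none >= 83, wrap to smallest pos 58 -> NA
Op 3: route key 30: smallest pos >= 30 is 58 -> NA
Op 4: add NB@21 -> ring=[21:NB,58:NA]
Op 5: route key 64: none >= 64, wrap to smallest pos 21 -> NB
Op 6: add NC@9 -> ring=[9:NC,21:NB,58:NA]
Op 7: route key 46: smallest pos >= 46 is 58 -> NA
Op 8: add ND@56 -> ring=[9:NC,21:NB,56:ND,58:NA]
Final route key 56: smallest pos >= 56 is 56 -> ND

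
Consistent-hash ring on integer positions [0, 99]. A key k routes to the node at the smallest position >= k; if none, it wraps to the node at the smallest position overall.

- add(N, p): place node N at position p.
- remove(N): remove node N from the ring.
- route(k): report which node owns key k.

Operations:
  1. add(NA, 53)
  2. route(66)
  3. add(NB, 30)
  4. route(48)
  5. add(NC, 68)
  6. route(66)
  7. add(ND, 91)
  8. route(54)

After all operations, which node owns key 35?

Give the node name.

Answer: NA

Derivation:
Op 1: add NA@53 -> ring=[53:NA]
Op 2: route key 66: none >= 66, wrap to smallest pos 53 -> NA
Op 3: add NB@30 -> ring=[30:NB,53:NA]
Op 4: route key 48: smallest pos >= 48 is 53 -> NA
Op 5: add NC@68 -> ring=[30:NB,53:NA,68:NC]
Op 6: route key 66: smallest pos >= 66 is 68 -> NC
Op 7: add ND@91 -> ring=[30:NB,53:NA,68:NC,91:ND]
Op 8: route key 54: smallest pos >= 54 is 68 -> NC
Final route key 35: smallest pos >= 35 is 53 -> NA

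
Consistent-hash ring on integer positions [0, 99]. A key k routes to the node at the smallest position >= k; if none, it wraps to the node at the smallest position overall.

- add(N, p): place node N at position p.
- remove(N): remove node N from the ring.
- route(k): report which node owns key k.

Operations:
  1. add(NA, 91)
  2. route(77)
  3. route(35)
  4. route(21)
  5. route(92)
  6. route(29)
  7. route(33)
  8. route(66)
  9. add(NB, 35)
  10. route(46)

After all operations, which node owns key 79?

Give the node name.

Answer: NA

Derivation:
Op 1: add NA@91 -> ring=[91:NA]
Op 2: route key 77: smallest pos >= 77 is 91 -> NA
Op 3: route key 35: smallest pos >= 35 is 91 -> NA
Op 4: route key 21: smallest pos >= 21 is 91 -> NA
Op 5: route key 92: none >= 92, wrap to smallest pos 91 -> NA
Op 6: route key 29: smallest pos >= 29 is 91 -> NA
Op 7: route key 33: smallest pos >= 33 is 91 -> NA
Op 8: route key 66: smallest pos >= 66 is 91 -> NA
Op 9: add NB@35 -> ring=[35:NB,91:NA]
Op 10: route key 46: smallest pos >= 46 is 91 -> NA
Final route key 79: smallest pos >= 79 is 91 -> NA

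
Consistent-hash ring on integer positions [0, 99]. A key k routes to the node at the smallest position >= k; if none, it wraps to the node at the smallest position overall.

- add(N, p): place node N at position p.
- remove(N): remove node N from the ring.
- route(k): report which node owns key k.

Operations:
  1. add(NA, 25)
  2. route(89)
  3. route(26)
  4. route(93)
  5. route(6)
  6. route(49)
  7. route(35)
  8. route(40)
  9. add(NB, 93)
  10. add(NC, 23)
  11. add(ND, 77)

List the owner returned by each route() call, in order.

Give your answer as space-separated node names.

Op 1: add NA@25 -> ring=[25:NA]
Op 2: route key 89: none >= 89, wrap to smallest pos 25 -> NA
Op 3: route key 26: none >= 26, wrap to smallest pos 25 -> NA
Op 4: route key 93: none >= 93, wrap to smallest pos 25 -> NA
Op 5: route key 6: smallest pos >= 6 is 25 -> NA
Op 6: route key 49: none >= 49, wrap to smallest pos 25 -> NA
Op 7: route key 35: none >= 35, wrap to smallest pos 25 -> NA
Op 8: route key 40: none >= 40, wrap to smallest pos 25 -> NA
Op 9: add NB@93 -> ring=[25:NA,93:NB]
Op 10: add NC@23 -> ring=[23:NC,25:NA,93:NB]
Op 11: add ND@77 -> ring=[23:NC,25:NA,77:ND,93:NB]

Answer: NA NA NA NA NA NA NA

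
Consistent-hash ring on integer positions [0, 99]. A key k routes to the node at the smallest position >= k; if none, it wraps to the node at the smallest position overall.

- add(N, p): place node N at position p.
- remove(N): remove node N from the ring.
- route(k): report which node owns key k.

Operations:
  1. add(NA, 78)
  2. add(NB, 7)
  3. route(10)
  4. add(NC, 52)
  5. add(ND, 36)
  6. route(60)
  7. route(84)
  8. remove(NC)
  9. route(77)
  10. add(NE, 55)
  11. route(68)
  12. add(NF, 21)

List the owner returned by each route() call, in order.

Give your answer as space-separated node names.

Op 1: add NA@78 -> ring=[78:NA]
Op 2: add NB@7 -> ring=[7:NB,78:NA]
Op 3: route key 10: smallest pos >= 10 is 78 -> NA
Op 4: add NC@52 -> ring=[7:NB,52:NC,78:NA]
Op 5: add ND@36 -> ring=[7:NB,36:ND,52:NC,78:NA]
Op 6: route key 60: smallest pos >= 60 is 78 -> NA
Op 7: route key 84: none >= 84, wrap to smallest pos 7 -> NB
Op 8: remove NC -> ring=[7:NB,36:ND,78:NA]
Op 9: route key 77: smallest pos >= 77 is 78 -> NA
Op 10: add NE@55 -> ring=[7:NB,36:ND,55:NE,78:NA]
Op 11: route key 68: smallest pos >= 68 is 78 -> NA
Op 12: add NF@21 -> ring=[7:NB,21:NF,36:ND,55:NE,78:NA]

Answer: NA NA NB NA NA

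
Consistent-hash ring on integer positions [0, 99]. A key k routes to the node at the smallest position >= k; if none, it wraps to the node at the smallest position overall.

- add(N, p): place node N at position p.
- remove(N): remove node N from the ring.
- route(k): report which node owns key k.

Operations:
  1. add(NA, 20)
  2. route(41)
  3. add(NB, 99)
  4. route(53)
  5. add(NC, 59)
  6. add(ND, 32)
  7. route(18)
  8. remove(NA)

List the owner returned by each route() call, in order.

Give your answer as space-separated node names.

Answer: NA NB NA

Derivation:
Op 1: add NA@20 -> ring=[20:NA]
Op 2: route key 41: none >= 41, wrap to smallest pos 20 -> NA
Op 3: add NB@99 -> ring=[20:NA,99:NB]
Op 4: route key 53: smallest pos >= 53 is 99 -> NB
Op 5: add NC@59 -> ring=[20:NA,59:NC,99:NB]
Op 6: add ND@32 -> ring=[20:NA,32:ND,59:NC,99:NB]
Op 7: route key 18: smallest pos >= 18 is 20 -> NA
Op 8: remove NA -> ring=[32:ND,59:NC,99:NB]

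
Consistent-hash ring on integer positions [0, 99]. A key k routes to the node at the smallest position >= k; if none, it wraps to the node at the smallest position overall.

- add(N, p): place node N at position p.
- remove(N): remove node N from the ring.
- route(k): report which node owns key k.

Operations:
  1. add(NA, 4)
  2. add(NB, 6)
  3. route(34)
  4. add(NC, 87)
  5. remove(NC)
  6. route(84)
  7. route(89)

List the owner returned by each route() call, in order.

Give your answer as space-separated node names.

Answer: NA NA NA

Derivation:
Op 1: add NA@4 -> ring=[4:NA]
Op 2: add NB@6 -> ring=[4:NA,6:NB]
Op 3: route key 34: none >= 34, wrap to smallest pos 4 -> NA
Op 4: add NC@87 -> ring=[4:NA,6:NB,87:NC]
Op 5: remove NC -> ring=[4:NA,6:NB]
Op 6: route key 84: none >= 84, wrap to smallest pos 4 -> NA
Op 7: route key 89: none >= 89, wrap to smallest pos 4 -> NA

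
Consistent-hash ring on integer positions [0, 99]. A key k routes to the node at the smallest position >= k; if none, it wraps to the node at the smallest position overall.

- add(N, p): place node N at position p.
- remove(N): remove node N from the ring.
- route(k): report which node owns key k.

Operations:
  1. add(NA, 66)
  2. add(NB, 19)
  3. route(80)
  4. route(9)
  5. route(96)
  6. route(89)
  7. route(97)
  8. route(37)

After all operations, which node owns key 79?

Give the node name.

Answer: NB

Derivation:
Op 1: add NA@66 -> ring=[66:NA]
Op 2: add NB@19 -> ring=[19:NB,66:NA]
Op 3: route key 80: none >= 80, wrap to smallest pos 19 -> NB
Op 4: route key 9: smallest pos >= 9 is 19 -> NB
Op 5: route key 96: none >= 96, wrap to smallest pos 19 -> NB
Op 6: route key 89: none >= 89, wrap to smallest pos 19 -> NB
Op 7: route key 97: none >= 97, wrap to smallest pos 19 -> NB
Op 8: route key 37: smallest pos >= 37 is 66 -> NA
Final route key 79: none >= 79, wrap to smallest pos 19 -> NB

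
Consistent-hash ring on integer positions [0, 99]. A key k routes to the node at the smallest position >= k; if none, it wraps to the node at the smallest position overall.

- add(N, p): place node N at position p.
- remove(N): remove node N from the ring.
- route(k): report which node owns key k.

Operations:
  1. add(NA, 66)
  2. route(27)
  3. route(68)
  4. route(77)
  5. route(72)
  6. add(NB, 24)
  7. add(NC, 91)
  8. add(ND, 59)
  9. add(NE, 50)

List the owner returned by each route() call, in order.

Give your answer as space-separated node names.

Answer: NA NA NA NA

Derivation:
Op 1: add NA@66 -> ring=[66:NA]
Op 2: route key 27: smallest pos >= 27 is 66 -> NA
Op 3: route key 68: none >= 68, wrap to smallest pos 66 -> NA
Op 4: route key 77: none >= 77, wrap to smallest pos 66 -> NA
Op 5: route key 72: none >= 72, wrap to smallest pos 66 -> NA
Op 6: add NB@24 -> ring=[24:NB,66:NA]
Op 7: add NC@91 -> ring=[24:NB,66:NA,91:NC]
Op 8: add ND@59 -> ring=[24:NB,59:ND,66:NA,91:NC]
Op 9: add NE@50 -> ring=[24:NB,50:NE,59:ND,66:NA,91:NC]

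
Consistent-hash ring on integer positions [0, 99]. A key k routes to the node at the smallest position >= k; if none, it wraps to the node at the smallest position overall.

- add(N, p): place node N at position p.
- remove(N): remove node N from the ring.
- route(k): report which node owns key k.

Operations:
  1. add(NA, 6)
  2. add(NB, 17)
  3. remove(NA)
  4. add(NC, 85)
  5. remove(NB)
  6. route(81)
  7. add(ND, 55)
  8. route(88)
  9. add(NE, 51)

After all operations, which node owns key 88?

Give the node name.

Answer: NE

Derivation:
Op 1: add NA@6 -> ring=[6:NA]
Op 2: add NB@17 -> ring=[6:NA,17:NB]
Op 3: remove NA -> ring=[17:NB]
Op 4: add NC@85 -> ring=[17:NB,85:NC]
Op 5: remove NB -> ring=[85:NC]
Op 6: route key 81: smallest pos >= 81 is 85 -> NC
Op 7: add ND@55 -> ring=[55:ND,85:NC]
Op 8: route key 88: none >= 88, wrap to smallest pos 55 -> ND
Op 9: add NE@51 -> ring=[51:NE,55:ND,85:NC]
Final route key 88: none >= 88, wrap to smallest pos 51 -> NE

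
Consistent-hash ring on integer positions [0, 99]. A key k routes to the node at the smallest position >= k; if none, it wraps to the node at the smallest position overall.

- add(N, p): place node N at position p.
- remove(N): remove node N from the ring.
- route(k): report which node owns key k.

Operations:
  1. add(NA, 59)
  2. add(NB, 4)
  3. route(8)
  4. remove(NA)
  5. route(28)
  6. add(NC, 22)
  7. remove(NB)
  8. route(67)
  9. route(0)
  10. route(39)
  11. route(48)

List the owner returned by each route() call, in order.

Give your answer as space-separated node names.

Answer: NA NB NC NC NC NC

Derivation:
Op 1: add NA@59 -> ring=[59:NA]
Op 2: add NB@4 -> ring=[4:NB,59:NA]
Op 3: route key 8: smallest pos >= 8 is 59 -> NA
Op 4: remove NA -> ring=[4:NB]
Op 5: route key 28: none >= 28, wrap to smallest pos 4 -> NB
Op 6: add NC@22 -> ring=[4:NB,22:NC]
Op 7: remove NB -> ring=[22:NC]
Op 8: route key 67: none >= 67, wrap to smallest pos 22 -> NC
Op 9: route key 0: smallest pos >= 0 is 22 -> NC
Op 10: route key 39: none >= 39, wrap to smallest pos 22 -> NC
Op 11: route key 48: none >= 48, wrap to smallest pos 22 -> NC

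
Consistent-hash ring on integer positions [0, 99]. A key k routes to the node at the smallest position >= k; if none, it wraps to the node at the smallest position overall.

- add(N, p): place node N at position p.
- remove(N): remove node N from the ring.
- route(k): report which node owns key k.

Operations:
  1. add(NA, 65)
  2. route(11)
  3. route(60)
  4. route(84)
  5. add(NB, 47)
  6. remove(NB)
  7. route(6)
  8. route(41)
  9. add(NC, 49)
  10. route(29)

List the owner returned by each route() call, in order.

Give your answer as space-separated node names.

Op 1: add NA@65 -> ring=[65:NA]
Op 2: route key 11: smallest pos >= 11 is 65 -> NA
Op 3: route key 60: smallest pos >= 60 is 65 -> NA
Op 4: route key 84: none >= 84, wrap to smallest pos 65 -> NA
Op 5: add NB@47 -> ring=[47:NB,65:NA]
Op 6: remove NB -> ring=[65:NA]
Op 7: route key 6: smallest pos >= 6 is 65 -> NA
Op 8: route key 41: smallest pos >= 41 is 65 -> NA
Op 9: add NC@49 -> ring=[49:NC,65:NA]
Op 10: route key 29: smallest pos >= 29 is 49 -> NC

Answer: NA NA NA NA NA NC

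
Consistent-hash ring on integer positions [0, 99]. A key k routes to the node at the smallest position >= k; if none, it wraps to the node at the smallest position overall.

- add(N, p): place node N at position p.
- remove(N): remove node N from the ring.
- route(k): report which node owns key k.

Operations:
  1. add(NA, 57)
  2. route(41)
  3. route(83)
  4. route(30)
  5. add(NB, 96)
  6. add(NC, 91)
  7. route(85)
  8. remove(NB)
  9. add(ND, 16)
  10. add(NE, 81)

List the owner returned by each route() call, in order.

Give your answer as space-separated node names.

Op 1: add NA@57 -> ring=[57:NA]
Op 2: route key 41: smallest pos >= 41 is 57 -> NA
Op 3: route key 83: none >= 83, wrap to smallest pos 57 -> NA
Op 4: route key 30: smallest pos >= 30 is 57 -> NA
Op 5: add NB@96 -> ring=[57:NA,96:NB]
Op 6: add NC@91 -> ring=[57:NA,91:NC,96:NB]
Op 7: route key 85: smallest pos >= 85 is 91 -> NC
Op 8: remove NB -> ring=[57:NA,91:NC]
Op 9: add ND@16 -> ring=[16:ND,57:NA,91:NC]
Op 10: add NE@81 -> ring=[16:ND,57:NA,81:NE,91:NC]

Answer: NA NA NA NC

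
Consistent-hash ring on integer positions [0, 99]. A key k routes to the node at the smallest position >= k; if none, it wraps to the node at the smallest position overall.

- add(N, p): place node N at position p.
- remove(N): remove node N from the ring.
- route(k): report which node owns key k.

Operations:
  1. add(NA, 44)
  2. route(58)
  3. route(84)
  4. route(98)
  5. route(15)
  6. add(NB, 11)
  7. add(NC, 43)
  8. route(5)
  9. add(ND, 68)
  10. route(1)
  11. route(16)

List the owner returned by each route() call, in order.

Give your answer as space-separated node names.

Op 1: add NA@44 -> ring=[44:NA]
Op 2: route key 58: none >= 58, wrap to smallest pos 44 -> NA
Op 3: route key 84: none >= 84, wrap to smallest pos 44 -> NA
Op 4: route key 98: none >= 98, wrap to smallest pos 44 -> NA
Op 5: route key 15: smallest pos >= 15 is 44 -> NA
Op 6: add NB@11 -> ring=[11:NB,44:NA]
Op 7: add NC@43 -> ring=[11:NB,43:NC,44:NA]
Op 8: route key 5: smallest pos >= 5 is 11 -> NB
Op 9: add ND@68 -> ring=[11:NB,43:NC,44:NA,68:ND]
Op 10: route key 1: smallest pos >= 1 is 11 -> NB
Op 11: route key 16: smallest pos >= 16 is 43 -> NC

Answer: NA NA NA NA NB NB NC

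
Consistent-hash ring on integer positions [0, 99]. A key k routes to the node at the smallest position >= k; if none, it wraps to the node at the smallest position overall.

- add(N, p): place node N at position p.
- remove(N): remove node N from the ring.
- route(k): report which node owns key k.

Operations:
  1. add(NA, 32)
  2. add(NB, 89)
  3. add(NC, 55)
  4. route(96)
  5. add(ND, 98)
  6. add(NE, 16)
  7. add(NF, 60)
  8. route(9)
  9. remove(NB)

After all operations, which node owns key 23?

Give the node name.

Op 1: add NA@32 -> ring=[32:NA]
Op 2: add NB@89 -> ring=[32:NA,89:NB]
Op 3: add NC@55 -> ring=[32:NA,55:NC,89:NB]
Op 4: route key 96: none >= 96, wrap to smallest pos 32 -> NA
Op 5: add ND@98 -> ring=[32:NA,55:NC,89:NB,98:ND]
Op 6: add NE@16 -> ring=[16:NE,32:NA,55:NC,89:NB,98:ND]
Op 7: add NF@60 -> ring=[16:NE,32:NA,55:NC,60:NF,89:NB,98:ND]
Op 8: route key 9: smallest pos >= 9 is 16 -> NE
Op 9: remove NB -> ring=[16:NE,32:NA,55:NC,60:NF,98:ND]
Final route key 23: smallest pos >= 23 is 32 -> NA

Answer: NA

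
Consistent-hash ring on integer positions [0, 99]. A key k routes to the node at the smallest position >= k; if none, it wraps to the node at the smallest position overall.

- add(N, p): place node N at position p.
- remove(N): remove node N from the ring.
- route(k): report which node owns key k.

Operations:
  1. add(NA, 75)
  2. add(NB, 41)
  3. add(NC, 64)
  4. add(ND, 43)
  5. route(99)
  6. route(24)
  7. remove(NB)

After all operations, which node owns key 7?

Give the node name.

Op 1: add NA@75 -> ring=[75:NA]
Op 2: add NB@41 -> ring=[41:NB,75:NA]
Op 3: add NC@64 -> ring=[41:NB,64:NC,75:NA]
Op 4: add ND@43 -> ring=[41:NB,43:ND,64:NC,75:NA]
Op 5: route key 99: none >= 99, wrap to smallest pos 41 -> NB
Op 6: route key 24: smallest pos >= 24 is 41 -> NB
Op 7: remove NB -> ring=[43:ND,64:NC,75:NA]
Final route key 7: smallest pos >= 7 is 43 -> ND

Answer: ND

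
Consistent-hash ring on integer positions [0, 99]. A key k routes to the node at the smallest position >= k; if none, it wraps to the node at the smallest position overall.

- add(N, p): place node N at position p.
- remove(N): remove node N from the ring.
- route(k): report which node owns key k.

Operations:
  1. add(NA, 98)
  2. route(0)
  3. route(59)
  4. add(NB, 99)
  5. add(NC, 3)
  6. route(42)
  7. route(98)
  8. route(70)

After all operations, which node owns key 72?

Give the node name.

Answer: NA

Derivation:
Op 1: add NA@98 -> ring=[98:NA]
Op 2: route key 0: smallest pos >= 0 is 98 -> NA
Op 3: route key 59: smallest pos >= 59 is 98 -> NA
Op 4: add NB@99 -> ring=[98:NA,99:NB]
Op 5: add NC@3 -> ring=[3:NC,98:NA,99:NB]
Op 6: route key 42: smallest pos >= 42 is 98 -> NA
Op 7: route key 98: smallest pos >= 98 is 98 -> NA
Op 8: route key 70: smallest pos >= 70 is 98 -> NA
Final route key 72: smallest pos >= 72 is 98 -> NA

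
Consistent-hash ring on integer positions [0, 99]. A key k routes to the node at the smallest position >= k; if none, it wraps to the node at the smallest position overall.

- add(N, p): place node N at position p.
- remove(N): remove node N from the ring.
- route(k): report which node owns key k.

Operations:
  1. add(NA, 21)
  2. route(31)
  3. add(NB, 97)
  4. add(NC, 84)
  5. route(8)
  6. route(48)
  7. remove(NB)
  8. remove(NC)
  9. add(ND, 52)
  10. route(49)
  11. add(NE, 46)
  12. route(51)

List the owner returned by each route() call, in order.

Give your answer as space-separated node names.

Op 1: add NA@21 -> ring=[21:NA]
Op 2: route key 31: none >= 31, wrap to smallest pos 21 -> NA
Op 3: add NB@97 -> ring=[21:NA,97:NB]
Op 4: add NC@84 -> ring=[21:NA,84:NC,97:NB]
Op 5: route key 8: smallest pos >= 8 is 21 -> NA
Op 6: route key 48: smallest pos >= 48 is 84 -> NC
Op 7: remove NB -> ring=[21:NA,84:NC]
Op 8: remove NC -> ring=[21:NA]
Op 9: add ND@52 -> ring=[21:NA,52:ND]
Op 10: route key 49: smallest pos >= 49 is 52 -> ND
Op 11: add NE@46 -> ring=[21:NA,46:NE,52:ND]
Op 12: route key 51: smallest pos >= 51 is 52 -> ND

Answer: NA NA NC ND ND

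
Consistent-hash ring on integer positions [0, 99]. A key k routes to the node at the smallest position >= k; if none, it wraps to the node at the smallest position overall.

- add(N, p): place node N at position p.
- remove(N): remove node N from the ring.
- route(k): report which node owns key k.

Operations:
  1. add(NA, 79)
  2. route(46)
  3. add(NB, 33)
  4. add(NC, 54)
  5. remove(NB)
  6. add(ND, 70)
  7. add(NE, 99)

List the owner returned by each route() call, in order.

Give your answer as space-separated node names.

Answer: NA

Derivation:
Op 1: add NA@79 -> ring=[79:NA]
Op 2: route key 46: smallest pos >= 46 is 79 -> NA
Op 3: add NB@33 -> ring=[33:NB,79:NA]
Op 4: add NC@54 -> ring=[33:NB,54:NC,79:NA]
Op 5: remove NB -> ring=[54:NC,79:NA]
Op 6: add ND@70 -> ring=[54:NC,70:ND,79:NA]
Op 7: add NE@99 -> ring=[54:NC,70:ND,79:NA,99:NE]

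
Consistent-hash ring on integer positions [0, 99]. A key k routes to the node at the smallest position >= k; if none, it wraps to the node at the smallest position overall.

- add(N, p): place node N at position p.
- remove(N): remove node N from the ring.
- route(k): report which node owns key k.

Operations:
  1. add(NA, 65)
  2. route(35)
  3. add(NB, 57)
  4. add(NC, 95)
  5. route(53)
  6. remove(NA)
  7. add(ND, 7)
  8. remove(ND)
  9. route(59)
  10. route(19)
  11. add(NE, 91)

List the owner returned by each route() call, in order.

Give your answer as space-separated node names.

Op 1: add NA@65 -> ring=[65:NA]
Op 2: route key 35: smallest pos >= 35 is 65 -> NA
Op 3: add NB@57 -> ring=[57:NB,65:NA]
Op 4: add NC@95 -> ring=[57:NB,65:NA,95:NC]
Op 5: route key 53: smallest pos >= 53 is 57 -> NB
Op 6: remove NA -> ring=[57:NB,95:NC]
Op 7: add ND@7 -> ring=[7:ND,57:NB,95:NC]
Op 8: remove ND -> ring=[57:NB,95:NC]
Op 9: route key 59: smallest pos >= 59 is 95 -> NC
Op 10: route key 19: smallest pos >= 19 is 57 -> NB
Op 11: add NE@91 -> ring=[57:NB,91:NE,95:NC]

Answer: NA NB NC NB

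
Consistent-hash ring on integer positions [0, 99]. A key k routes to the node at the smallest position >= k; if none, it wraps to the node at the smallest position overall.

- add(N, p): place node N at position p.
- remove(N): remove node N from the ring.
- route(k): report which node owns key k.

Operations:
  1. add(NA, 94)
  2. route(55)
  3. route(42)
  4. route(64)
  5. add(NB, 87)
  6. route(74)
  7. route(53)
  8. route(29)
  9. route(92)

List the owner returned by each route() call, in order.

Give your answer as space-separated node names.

Op 1: add NA@94 -> ring=[94:NA]
Op 2: route key 55: smallest pos >= 55 is 94 -> NA
Op 3: route key 42: smallest pos >= 42 is 94 -> NA
Op 4: route key 64: smallest pos >= 64 is 94 -> NA
Op 5: add NB@87 -> ring=[87:NB,94:NA]
Op 6: route key 74: smallest pos >= 74 is 87 -> NB
Op 7: route key 53: smallest pos >= 53 is 87 -> NB
Op 8: route key 29: smallest pos >= 29 is 87 -> NB
Op 9: route key 92: smallest pos >= 92 is 94 -> NA

Answer: NA NA NA NB NB NB NA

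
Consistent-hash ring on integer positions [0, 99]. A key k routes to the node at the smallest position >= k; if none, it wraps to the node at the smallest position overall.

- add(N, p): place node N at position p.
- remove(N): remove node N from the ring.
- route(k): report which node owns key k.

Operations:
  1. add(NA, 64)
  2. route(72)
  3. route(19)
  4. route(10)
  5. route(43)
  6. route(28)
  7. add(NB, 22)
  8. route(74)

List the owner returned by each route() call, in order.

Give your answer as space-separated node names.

Op 1: add NA@64 -> ring=[64:NA]
Op 2: route key 72: none >= 72, wrap to smallest pos 64 -> NA
Op 3: route key 19: smallest pos >= 19 is 64 -> NA
Op 4: route key 10: smallest pos >= 10 is 64 -> NA
Op 5: route key 43: smallest pos >= 43 is 64 -> NA
Op 6: route key 28: smallest pos >= 28 is 64 -> NA
Op 7: add NB@22 -> ring=[22:NB,64:NA]
Op 8: route key 74: none >= 74, wrap to smallest pos 22 -> NB

Answer: NA NA NA NA NA NB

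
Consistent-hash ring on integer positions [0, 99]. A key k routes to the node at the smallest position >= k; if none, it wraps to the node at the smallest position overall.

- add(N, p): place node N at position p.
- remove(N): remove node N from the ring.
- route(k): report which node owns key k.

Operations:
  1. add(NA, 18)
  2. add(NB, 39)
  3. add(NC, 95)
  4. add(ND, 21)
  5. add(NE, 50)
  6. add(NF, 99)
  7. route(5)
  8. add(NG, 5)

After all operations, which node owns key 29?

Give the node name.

Answer: NB

Derivation:
Op 1: add NA@18 -> ring=[18:NA]
Op 2: add NB@39 -> ring=[18:NA,39:NB]
Op 3: add NC@95 -> ring=[18:NA,39:NB,95:NC]
Op 4: add ND@21 -> ring=[18:NA,21:ND,39:NB,95:NC]
Op 5: add NE@50 -> ring=[18:NA,21:ND,39:NB,50:NE,95:NC]
Op 6: add NF@99 -> ring=[18:NA,21:ND,39:NB,50:NE,95:NC,99:NF]
Op 7: route key 5: smallest pos >= 5 is 18 -> NA
Op 8: add NG@5 -> ring=[5:NG,18:NA,21:ND,39:NB,50:NE,95:NC,99:NF]
Final route key 29: smallest pos >= 29 is 39 -> NB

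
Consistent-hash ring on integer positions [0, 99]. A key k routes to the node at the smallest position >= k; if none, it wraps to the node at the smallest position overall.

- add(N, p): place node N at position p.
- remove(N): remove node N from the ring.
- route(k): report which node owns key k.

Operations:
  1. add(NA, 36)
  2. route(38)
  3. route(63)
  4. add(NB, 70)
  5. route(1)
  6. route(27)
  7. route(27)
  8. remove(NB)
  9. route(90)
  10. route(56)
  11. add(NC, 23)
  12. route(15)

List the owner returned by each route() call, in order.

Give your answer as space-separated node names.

Op 1: add NA@36 -> ring=[36:NA]
Op 2: route key 38: none >= 38, wrap to smallest pos 36 -> NA
Op 3: route key 63: none >= 63, wrap to smallest pos 36 -> NA
Op 4: add NB@70 -> ring=[36:NA,70:NB]
Op 5: route key 1: smallest pos >= 1 is 36 -> NA
Op 6: route key 27: smallest pos >= 27 is 36 -> NA
Op 7: route key 27: smallest pos >= 27 is 36 -> NA
Op 8: remove NB -> ring=[36:NA]
Op 9: route key 90: none >= 90, wrap to smallest pos 36 -> NA
Op 10: route key 56: none >= 56, wrap to smallest pos 36 -> NA
Op 11: add NC@23 -> ring=[23:NC,36:NA]
Op 12: route key 15: smallest pos >= 15 is 23 -> NC

Answer: NA NA NA NA NA NA NA NC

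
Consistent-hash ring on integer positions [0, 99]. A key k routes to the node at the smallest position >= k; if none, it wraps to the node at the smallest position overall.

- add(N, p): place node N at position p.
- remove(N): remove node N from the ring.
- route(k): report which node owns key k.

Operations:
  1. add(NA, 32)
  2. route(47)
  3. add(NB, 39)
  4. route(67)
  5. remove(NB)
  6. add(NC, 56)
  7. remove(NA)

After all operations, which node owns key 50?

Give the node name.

Answer: NC

Derivation:
Op 1: add NA@32 -> ring=[32:NA]
Op 2: route key 47: none >= 47, wrap to smallest pos 32 -> NA
Op 3: add NB@39 -> ring=[32:NA,39:NB]
Op 4: route key 67: none >= 67, wrap to smallest pos 32 -> NA
Op 5: remove NB -> ring=[32:NA]
Op 6: add NC@56 -> ring=[32:NA,56:NC]
Op 7: remove NA -> ring=[56:NC]
Final route key 50: smallest pos >= 50 is 56 -> NC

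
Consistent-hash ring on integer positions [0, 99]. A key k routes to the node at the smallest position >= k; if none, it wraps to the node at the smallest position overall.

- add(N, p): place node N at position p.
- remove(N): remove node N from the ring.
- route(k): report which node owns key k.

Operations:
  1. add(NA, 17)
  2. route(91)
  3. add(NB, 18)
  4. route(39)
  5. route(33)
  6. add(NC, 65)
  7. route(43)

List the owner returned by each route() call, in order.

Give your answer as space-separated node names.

Answer: NA NA NA NC

Derivation:
Op 1: add NA@17 -> ring=[17:NA]
Op 2: route key 91: none >= 91, wrap to smallest pos 17 -> NA
Op 3: add NB@18 -> ring=[17:NA,18:NB]
Op 4: route key 39: none >= 39, wrap to smallest pos 17 -> NA
Op 5: route key 33: none >= 33, wrap to smallest pos 17 -> NA
Op 6: add NC@65 -> ring=[17:NA,18:NB,65:NC]
Op 7: route key 43: smallest pos >= 43 is 65 -> NC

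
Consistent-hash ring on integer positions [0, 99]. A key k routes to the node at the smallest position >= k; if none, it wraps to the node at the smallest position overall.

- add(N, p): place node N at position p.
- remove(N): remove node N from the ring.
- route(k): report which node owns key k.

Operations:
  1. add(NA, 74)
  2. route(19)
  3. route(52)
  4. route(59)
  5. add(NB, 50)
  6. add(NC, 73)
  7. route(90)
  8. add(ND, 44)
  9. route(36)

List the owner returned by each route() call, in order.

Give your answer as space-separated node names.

Answer: NA NA NA NB ND

Derivation:
Op 1: add NA@74 -> ring=[74:NA]
Op 2: route key 19: smallest pos >= 19 is 74 -> NA
Op 3: route key 52: smallest pos >= 52 is 74 -> NA
Op 4: route key 59: smallest pos >= 59 is 74 -> NA
Op 5: add NB@50 -> ring=[50:NB,74:NA]
Op 6: add NC@73 -> ring=[50:NB,73:NC,74:NA]
Op 7: route key 90: none >= 90, wrap to smallest pos 50 -> NB
Op 8: add ND@44 -> ring=[44:ND,50:NB,73:NC,74:NA]
Op 9: route key 36: smallest pos >= 36 is 44 -> ND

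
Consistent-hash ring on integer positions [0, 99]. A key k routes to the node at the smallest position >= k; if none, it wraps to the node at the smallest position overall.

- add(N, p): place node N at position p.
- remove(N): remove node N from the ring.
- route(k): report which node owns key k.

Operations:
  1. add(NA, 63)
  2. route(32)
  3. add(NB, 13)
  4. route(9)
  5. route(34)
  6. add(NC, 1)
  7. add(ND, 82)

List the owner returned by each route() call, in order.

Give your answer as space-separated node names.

Answer: NA NB NA

Derivation:
Op 1: add NA@63 -> ring=[63:NA]
Op 2: route key 32: smallest pos >= 32 is 63 -> NA
Op 3: add NB@13 -> ring=[13:NB,63:NA]
Op 4: route key 9: smallest pos >= 9 is 13 -> NB
Op 5: route key 34: smallest pos >= 34 is 63 -> NA
Op 6: add NC@1 -> ring=[1:NC,13:NB,63:NA]
Op 7: add ND@82 -> ring=[1:NC,13:NB,63:NA,82:ND]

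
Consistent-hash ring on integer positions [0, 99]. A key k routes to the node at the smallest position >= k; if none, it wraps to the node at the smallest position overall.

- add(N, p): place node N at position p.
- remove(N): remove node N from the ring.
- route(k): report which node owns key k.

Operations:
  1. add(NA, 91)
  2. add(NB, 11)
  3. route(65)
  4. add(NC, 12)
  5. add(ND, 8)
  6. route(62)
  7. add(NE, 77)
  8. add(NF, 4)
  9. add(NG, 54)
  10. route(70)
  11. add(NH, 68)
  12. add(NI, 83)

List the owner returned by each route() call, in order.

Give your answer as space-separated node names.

Op 1: add NA@91 -> ring=[91:NA]
Op 2: add NB@11 -> ring=[11:NB,91:NA]
Op 3: route key 65: smallest pos >= 65 is 91 -> NA
Op 4: add NC@12 -> ring=[11:NB,12:NC,91:NA]
Op 5: add ND@8 -> ring=[8:ND,11:NB,12:NC,91:NA]
Op 6: route key 62: smallest pos >= 62 is 91 -> NA
Op 7: add NE@77 -> ring=[8:ND,11:NB,12:NC,77:NE,91:NA]
Op 8: add NF@4 -> ring=[4:NF,8:ND,11:NB,12:NC,77:NE,91:NA]
Op 9: add NG@54 -> ring=[4:NF,8:ND,11:NB,12:NC,54:NG,77:NE,91:NA]
Op 10: route key 70: smallest pos >= 70 is 77 -> NE
Op 11: add NH@68 -> ring=[4:NF,8:ND,11:NB,12:NC,54:NG,68:NH,77:NE,91:NA]
Op 12: add NI@83 -> ring=[4:NF,8:ND,11:NB,12:NC,54:NG,68:NH,77:NE,83:NI,91:NA]

Answer: NA NA NE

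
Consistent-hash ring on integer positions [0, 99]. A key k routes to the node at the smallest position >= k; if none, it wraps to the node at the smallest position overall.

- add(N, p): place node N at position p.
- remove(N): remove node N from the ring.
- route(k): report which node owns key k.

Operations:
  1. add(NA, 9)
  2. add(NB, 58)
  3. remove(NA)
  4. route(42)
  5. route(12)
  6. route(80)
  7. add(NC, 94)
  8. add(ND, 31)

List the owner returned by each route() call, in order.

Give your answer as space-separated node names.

Answer: NB NB NB

Derivation:
Op 1: add NA@9 -> ring=[9:NA]
Op 2: add NB@58 -> ring=[9:NA,58:NB]
Op 3: remove NA -> ring=[58:NB]
Op 4: route key 42: smallest pos >= 42 is 58 -> NB
Op 5: route key 12: smallest pos >= 12 is 58 -> NB
Op 6: route key 80: none >= 80, wrap to smallest pos 58 -> NB
Op 7: add NC@94 -> ring=[58:NB,94:NC]
Op 8: add ND@31 -> ring=[31:ND,58:NB,94:NC]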